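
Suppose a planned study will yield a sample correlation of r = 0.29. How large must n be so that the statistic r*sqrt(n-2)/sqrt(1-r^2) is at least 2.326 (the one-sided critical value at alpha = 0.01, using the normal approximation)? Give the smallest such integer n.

r√(n−2)/√(1−r²) ≥ 2.326  ⇔  n−2 ≥ (2.326)²·(1−r²)/r²
(1−r²)/r² = (1−0.0841)/0.0841 = 10.8906
n ≥ 2 + 5.410276·10.8906 = 2 + 58.9212 = 60.9212
⌈60.9212⌉ = 61

61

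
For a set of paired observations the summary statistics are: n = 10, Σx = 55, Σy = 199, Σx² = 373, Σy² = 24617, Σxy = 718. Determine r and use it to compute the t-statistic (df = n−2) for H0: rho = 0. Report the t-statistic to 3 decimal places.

S_xy = nΣxy − ΣxΣy = 10·718 − 55·199 = 7180 − 10945 = -3765
S_xx = nΣx² − (Σx)² = 10·373 − 55² = 3730 − 3025 = 705
S_yy = nΣy² − (Σy)² = 10·24617 − 199² = 246170 − 39601 = 206569
r = S_xy / √(S_xx·S_yy) = -3765 / √(705·206569) = -3765 / √145631145 = -3765 / 12067.7730 = -0.3120
t = r·√(n−2)/√(1−r²) = -0.3120·√8 / √(1−0.097344) = -0.882469 / 0.950082 = -0.929

-0.929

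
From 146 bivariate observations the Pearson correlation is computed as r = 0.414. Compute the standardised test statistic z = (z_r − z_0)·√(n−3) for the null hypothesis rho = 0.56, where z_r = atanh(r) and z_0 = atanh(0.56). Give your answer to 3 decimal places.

-2.301

z_r = atanh(0.414) = 0.440429,  z_0 = atanh(0.56) = 0.632833
SE = 1/√(n−3) = 1/√143 = 0.083624
z = (z_r − z_0)/SE = (0.440429 − 0.632833) / 0.083624 = -0.192404 / 0.083624 = -2.301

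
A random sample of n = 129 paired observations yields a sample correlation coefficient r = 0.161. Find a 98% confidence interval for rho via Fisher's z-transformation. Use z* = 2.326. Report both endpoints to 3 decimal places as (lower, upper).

(-0.045, 0.354)

Fisher z: z_r = atanh(r) = ½·ln((1+0.161)/(1−0.161)) = 0.162413
SE(z) = 1/√(n−3) = 1/√126 = 0.089087
98% ⇒ z* = 2.326; margin = 2.326·0.089087 = 0.207216
CI on z-scale: (-0.044803, 0.369629)
Back-transform: tanh(-0.044803) = -0.044773, tanh(0.369629) = 0.353667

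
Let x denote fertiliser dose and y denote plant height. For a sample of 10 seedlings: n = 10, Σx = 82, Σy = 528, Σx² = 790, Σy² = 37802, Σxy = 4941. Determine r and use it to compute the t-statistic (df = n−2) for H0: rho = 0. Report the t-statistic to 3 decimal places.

S_xy = nΣxy − ΣxΣy = 10·4941 − 82·528 = 49410 − 43296 = 6114
S_xx = nΣx² − (Σx)² = 10·790 − 82² = 7900 − 6724 = 1176
S_yy = nΣy² − (Σy)² = 10·37802 − 528² = 378020 − 278784 = 99236
r = S_xy / √(S_xx·S_yy) = 6114 / √(1176·99236) = 6114 / √116701536 = 6114 / 10802.8485 = 0.5660
t = r·√(n−2)/√(1−r²) = 0.5660·√8 / √(1−0.320356) = 1.600890 / 0.824405 = 1.942

1.942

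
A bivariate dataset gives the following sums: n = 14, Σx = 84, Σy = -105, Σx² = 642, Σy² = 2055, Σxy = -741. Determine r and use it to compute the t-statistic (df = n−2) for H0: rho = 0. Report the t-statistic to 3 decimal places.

S_xy = nΣxy − ΣxΣy = 14·(-741) − 84·(-105) = -10374 − (-8820) = -1554
S_xx = nΣx² − (Σx)² = 14·642 − 84² = 8988 − 7056 = 1932
S_yy = nΣy² − (Σy)² = 14·2055 − (-105)² = 28770 − 11025 = 17745
r = S_xy / √(S_xx·S_yy) = -1554 / √(1932·17745) = -1554 / √34283340 = -1554 / 5855.1977 = -0.2654
t = r·√(n−2)/√(1−r²) = -0.2654·√12 / √(1−0.070437) = -0.919373 / 0.964138 = -0.954

-0.954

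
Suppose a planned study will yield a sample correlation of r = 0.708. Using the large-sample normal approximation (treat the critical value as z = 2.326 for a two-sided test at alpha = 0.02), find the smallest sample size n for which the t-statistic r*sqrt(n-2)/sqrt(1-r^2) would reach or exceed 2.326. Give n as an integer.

Need r·√(n−2)/√(1−r²) ≥ 2.326
√(n−2) ≥ 2.326·√(1−0.501264) / 0.708 = 2.326·0.706212 / 0.708 = 2.3201
n−2 ≥ 5.3829  ⇒  n ≥ 7.3829
Smallest integer n = 8

8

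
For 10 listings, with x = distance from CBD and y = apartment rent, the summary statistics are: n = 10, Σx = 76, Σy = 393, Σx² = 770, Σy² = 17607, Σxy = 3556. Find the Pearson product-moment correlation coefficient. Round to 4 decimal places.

0.8825

Numerator: nΣxy − (Σx)(Σy) = 10·3556 − (76)(393) = 5692
Denominator: √[(nΣx²−(Σx)²)(nΣy²−(Σy)²)]
  nΣx²−(Σx)² = 10·770 − 5776 = 1924;  nΣy²−(Σy)² = 10·17607 − 154449 = 21621
  √(1924·21621) = √41598804 = 6449.7135
r = 5692 / 6449.7135 = 0.8825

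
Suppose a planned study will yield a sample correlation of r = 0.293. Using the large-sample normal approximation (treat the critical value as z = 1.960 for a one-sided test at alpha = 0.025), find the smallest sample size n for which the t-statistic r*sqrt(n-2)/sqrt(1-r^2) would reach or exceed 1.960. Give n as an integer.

Need r·√(n−2)/√(1−r²) ≥ 1.960
√(n−2) ≥ 1.960·√(1−0.085849) / 0.293 = 1.960·0.956112 / 0.293 = 6.3958
n−2 ≥ 40.9063  ⇒  n ≥ 42.9063
Smallest integer n = 43

43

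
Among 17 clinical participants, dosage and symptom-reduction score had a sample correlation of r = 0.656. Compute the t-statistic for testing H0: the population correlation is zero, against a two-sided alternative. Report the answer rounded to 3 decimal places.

1 − r² = 1 − 0.430336 = 0.569664;  √(1−r²) = 0.754761
√(n−2) = √15 = 3.872983
t = r·√(n−2)/√(1−r²) = 0.656 · 3.872983 / 0.754761 = 3.366

3.366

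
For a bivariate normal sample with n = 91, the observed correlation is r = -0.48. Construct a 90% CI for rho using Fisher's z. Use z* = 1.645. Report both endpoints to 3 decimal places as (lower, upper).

(-0.603, -0.334)

z_r = atanh(-0.48) = -0.522984;  SE = 1/√(n−3) = 1/√88 = 0.106600
z-limits: -0.522984 ± 1.645·0.106600 = -0.522984 ± 0.175357 = [-0.698341, -0.347627]
ρ-limits: (tanh -0.698341, tanh -0.347627) = (-0.603, -0.334)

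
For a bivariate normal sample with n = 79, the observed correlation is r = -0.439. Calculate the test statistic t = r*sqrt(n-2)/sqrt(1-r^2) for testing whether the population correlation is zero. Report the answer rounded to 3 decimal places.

1 − r² = 1 − 0.192721 = 0.807279;  √(1−r²) = 0.898487
√(n−2) = √77 = 8.774964
t = r·√(n−2)/√(1−r²) = -0.439 · 8.774964 / 0.898487 = -4.287

-4.287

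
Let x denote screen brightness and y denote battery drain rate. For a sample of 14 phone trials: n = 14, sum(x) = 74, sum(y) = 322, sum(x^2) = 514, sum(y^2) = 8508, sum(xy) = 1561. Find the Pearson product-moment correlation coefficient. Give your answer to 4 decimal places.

S_xy = nΣxy − ΣxΣy = 14·1561 − 74·322 = 21854 − 23828 = -1974
S_xx = nΣx² − (Σx)² = 14·514 − 74² = 7196 − 5476 = 1720
S_yy = nΣy² − (Σy)² = 14·8508 − 322² = 119112 − 103684 = 15428
r = S_xy / √(S_xx·S_yy) = -1974 / √(1720·15428) = -1974 / √26536160 = -1974 / 5151.3260 = -0.3832

-0.3832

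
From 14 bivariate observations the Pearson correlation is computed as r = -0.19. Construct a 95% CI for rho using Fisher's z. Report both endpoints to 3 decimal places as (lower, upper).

(-0.655, 0.379)

Fisher z: z_r = atanh(r) = ½·ln((1+(-0.19))/(1−(-0.19))) = -0.192337
SE(z) = 1/√(n−3) = 1/√11 = 0.301511
95% ⇒ z* = 1.960; margin = 1.960·0.301511 = 0.590962
CI on z-scale: (-0.783299, 0.398625)
Back-transform: tanh(-0.783299) = -0.654596, tanh(0.398625) = 0.378772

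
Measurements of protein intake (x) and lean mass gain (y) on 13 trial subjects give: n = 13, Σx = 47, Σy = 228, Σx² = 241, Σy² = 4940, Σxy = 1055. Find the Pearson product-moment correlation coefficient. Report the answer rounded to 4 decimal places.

Numerator: nΣxy − (Σx)(Σy) = 13·1055 − (47)(228) = 2999
Denominator: √[(nΣx²−(Σx)²)(nΣy²−(Σy)²)]
  nΣx²−(Σx)² = 13·241 − 2209 = 924;  nΣy²−(Σy)² = 13·4940 − 51984 = 12236
  √(924·12236) = √11306064 = 3362.4491
r = 2999 / 3362.4491 = 0.8919

0.8919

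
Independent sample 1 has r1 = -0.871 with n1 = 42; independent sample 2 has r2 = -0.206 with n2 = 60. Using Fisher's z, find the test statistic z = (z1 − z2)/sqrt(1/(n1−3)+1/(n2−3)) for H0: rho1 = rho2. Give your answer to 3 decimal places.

Fisher z-transforms: z1 = atanh(-0.871) = -1.337208, z2 = atanh(-0.206) = -0.208990; difference d = -1.128218
Var(d) = 1/39 + 1/57 = 0.0256410 + 0.0175439 = 0.0431849
z = d/√Var(d) = -1.128218 / √0.0431849 = -1.128218 / 0.207810 = -5.429

-5.429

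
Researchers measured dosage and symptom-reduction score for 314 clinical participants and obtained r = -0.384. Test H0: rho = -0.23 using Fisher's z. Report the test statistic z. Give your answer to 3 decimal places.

z_r = atanh(-0.384) = -0.404743,  z_0 = atanh(-0.23) = -0.234189
SE = 1/√(n−3) = 1/√311 = 0.056705
z = (z_r − z_0)/SE = (-0.404743 − (-0.234189)) / 0.056705 = -0.170554 / 0.056705 = -3.008

-3.008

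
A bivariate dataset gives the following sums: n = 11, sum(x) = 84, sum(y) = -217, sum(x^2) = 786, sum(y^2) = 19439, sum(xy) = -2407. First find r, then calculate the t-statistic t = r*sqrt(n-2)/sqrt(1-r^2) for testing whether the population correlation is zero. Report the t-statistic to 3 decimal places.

-1.763

Numerator: nΣxy − (Σx)(Σy) = 11·(-2407) − (84)(-217) = -8249
Denominator: √[(nΣx²−(Σx)²)(nΣy²−(Σy)²)]
  nΣx²−(Σx)² = 11·786 − 7056 = 1590;  nΣy²−(Σy)² = 11·19439 − 47089 = 166740
  √(1590·166740) = √265116600 = 16282.4015
r = -8249 / 16282.4015 = -0.5066
t = r·√(n−2)/√(1−r²) = -0.5066·√9 / √(1−0.256644) = -1.519800 / 0.862181 = -1.763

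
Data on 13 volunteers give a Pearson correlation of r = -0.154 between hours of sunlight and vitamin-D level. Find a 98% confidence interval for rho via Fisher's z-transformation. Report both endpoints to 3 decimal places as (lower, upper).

(-0.712, 0.523)

z_r = atanh(-0.154) = -0.155235;  SE = 1/√(n−3) = 1/√10 = 0.316228
z-limits: -0.155235 ± 2.326·0.316228 = -0.155235 ± 0.735546 = [-0.890781, 0.580311]
ρ-limits: (tanh -0.890781, tanh 0.580311) = (-0.712, 0.523)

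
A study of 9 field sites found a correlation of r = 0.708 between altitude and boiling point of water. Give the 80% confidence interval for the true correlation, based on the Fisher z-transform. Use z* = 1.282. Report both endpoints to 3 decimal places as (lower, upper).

Fisher z: z_r = atanh(r) = ½·ln((1+0.708)/(1−0.708)) = 0.883162
SE(z) = 1/√(n−3) = 1/√6 = 0.408248
80% ⇒ z* = 1.282; margin = 1.282·0.408248 = 0.523374
CI on z-scale: (0.359788, 1.406536)
Back-transform: tanh(0.359788) = 0.345027, tanh(1.406536) = 0.886756

(0.345, 0.887)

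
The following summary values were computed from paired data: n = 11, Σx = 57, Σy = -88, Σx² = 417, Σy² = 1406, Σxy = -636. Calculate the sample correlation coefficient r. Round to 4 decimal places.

-0.6160

Numerator: nΣxy − (Σx)(Σy) = 11·(-636) − (57)(-88) = -1980
Denominator: √[(nΣx²−(Σx)²)(nΣy²−(Σy)²)]
  nΣx²−(Σx)² = 11·417 − 3249 = 1338;  nΣy²−(Σy)² = 11·1406 − 7744 = 7722
  √(1338·7722) = √10332036 = 3214.3485
r = -1980 / 3214.3485 = -0.6160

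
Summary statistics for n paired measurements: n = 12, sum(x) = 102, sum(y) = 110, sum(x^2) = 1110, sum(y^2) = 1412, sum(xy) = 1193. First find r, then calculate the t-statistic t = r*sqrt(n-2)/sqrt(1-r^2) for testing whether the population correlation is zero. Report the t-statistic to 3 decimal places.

4.595

S_xy = nΣxy − ΣxΣy = 12·1193 − 102·110 = 14316 − 11220 = 3096
S_xx = nΣx² − (Σx)² = 12·1110 − 102² = 13320 − 10404 = 2916
S_yy = nΣy² − (Σy)² = 12·1412 − 110² = 16944 − 12100 = 4844
r = S_xy / √(S_xx·S_yy) = 3096 / √(2916·4844) = 3096 / √14125104 = 3096 / 3758.3379 = 0.8238
t = r·√(n−2)/√(1−r²) = 0.8238·√10 / √(1−0.678646) = 2.605084 / 0.566881 = 4.595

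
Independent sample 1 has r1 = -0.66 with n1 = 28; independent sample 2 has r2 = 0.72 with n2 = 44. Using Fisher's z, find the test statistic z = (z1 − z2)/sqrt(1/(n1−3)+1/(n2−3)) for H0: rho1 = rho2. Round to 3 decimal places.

-6.701

Fisher z-transforms: z1 = atanh(-0.66) = -0.792814, z2 = atanh(0.72) = 0.907645; difference d = -1.700459
Var(d) = 1/25 + 1/41 = 0.0400000 + 0.0243902 = 0.0643902
z = d/√Var(d) = -1.700459 / √0.0643902 = -1.700459 / 0.253752 = -6.701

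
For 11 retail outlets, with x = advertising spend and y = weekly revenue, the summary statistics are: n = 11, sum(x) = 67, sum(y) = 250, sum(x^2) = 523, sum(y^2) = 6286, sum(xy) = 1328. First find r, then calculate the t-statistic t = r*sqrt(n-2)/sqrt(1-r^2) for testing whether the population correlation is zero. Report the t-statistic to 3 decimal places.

-3.291

Numerator: nΣxy − (Σx)(Σy) = 11·1328 − (67)(250) = -2142
Denominator: √[(nΣx²−(Σx)²)(nΣy²−(Σy)²)]
  nΣx²−(Σx)² = 11·523 − 4489 = 1264;  nΣy²−(Σy)² = 11·6286 − 62500 = 6646
  √(1264·6646) = √8400544 = 2898.3692
r = -2142 / 2898.3692 = -0.7390
t = r·√(n−2)/√(1−r²) = -0.7390·√9 / √(1−0.546121) = -2.217000 / 0.673705 = -3.291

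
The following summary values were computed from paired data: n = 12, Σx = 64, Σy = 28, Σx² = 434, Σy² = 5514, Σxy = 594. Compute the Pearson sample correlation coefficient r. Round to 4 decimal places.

Numerator: nΣxy − (Σx)(Σy) = 12·594 − (64)(28) = 5336
Denominator: √[(nΣx²−(Σx)²)(nΣy²−(Σy)²)]
  nΣx²−(Σx)² = 12·434 − 4096 = 1112;  nΣy²−(Σy)² = 12·5514 − 784 = 65384
  √(1112·65384) = √72707008 = 8526.8404
r = 5336 / 8526.8404 = 0.6258

0.6258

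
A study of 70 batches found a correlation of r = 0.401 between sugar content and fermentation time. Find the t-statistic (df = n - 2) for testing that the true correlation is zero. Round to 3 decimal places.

1 − r² = 1 − 0.160801 = 0.839199;  √(1−r²) = 0.916078
√(n−2) = √68 = 8.246211
t = r·√(n−2)/√(1−r²) = 0.401 · 8.246211 / 0.916078 = 3.610

3.610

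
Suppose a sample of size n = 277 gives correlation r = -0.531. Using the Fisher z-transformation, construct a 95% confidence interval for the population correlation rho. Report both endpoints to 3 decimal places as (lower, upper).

z_r = atanh(-0.531) = -0.591537;  SE = 1/√(n−3) = 1/√274 = 0.060412
z-limits: -0.591537 ± 1.960·0.060412 = -0.591537 ± 0.118408 = [-0.709945, -0.473129]
ρ-limits: (tanh -0.709945, tanh -0.473129) = (-0.611, -0.441)

(-0.611, -0.441)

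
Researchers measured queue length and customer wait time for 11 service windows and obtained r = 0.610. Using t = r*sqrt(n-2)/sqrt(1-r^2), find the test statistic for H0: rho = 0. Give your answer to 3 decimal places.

1 − r² = 1 − 0.372100 = 0.627900;  √(1−r²) = 0.792401
√(n−2) = √9 = 3.000000
t = r·√(n−2)/√(1−r²) = 0.610 · 3.000000 / 0.792401 = 2.309

2.309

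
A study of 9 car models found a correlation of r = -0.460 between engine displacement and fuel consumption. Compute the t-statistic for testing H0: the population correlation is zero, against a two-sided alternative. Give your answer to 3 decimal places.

1 − r² = 1 − 0.211600 = 0.788400;  √(1−r²) = 0.887919
√(n−2) = √7 = 2.645751
t = r·√(n−2)/√(1−r²) = -0.460 · 2.645751 / 0.887919 = -1.371

-1.371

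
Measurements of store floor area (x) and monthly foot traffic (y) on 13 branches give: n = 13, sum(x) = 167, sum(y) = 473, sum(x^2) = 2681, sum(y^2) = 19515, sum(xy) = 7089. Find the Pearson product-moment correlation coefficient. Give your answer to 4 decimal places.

S_xy = nΣxy − ΣxΣy = 13·7089 − 167·473 = 92157 − 78991 = 13166
S_xx = nΣx² − (Σx)² = 13·2681 − 167² = 34853 − 27889 = 6964
S_yy = nΣy² − (Σy)² = 13·19515 − 473² = 253695 − 223729 = 29966
r = S_xy / √(S_xx·S_yy) = 13166 / √(6964·29966) = 13166 / √208683224 = 13166 / 14445.8722 = 0.9114

0.9114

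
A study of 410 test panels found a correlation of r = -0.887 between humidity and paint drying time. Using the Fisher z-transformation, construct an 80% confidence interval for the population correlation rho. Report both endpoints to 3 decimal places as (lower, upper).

(-0.900, -0.873)

z_r = atanh(-0.887) = -1.407678;  SE = 1/√(n−3) = 1/√407 = 0.049568
z-limits: -1.407678 ± 1.282·0.049568 = -1.407678 ± 0.063546 = [-1.471224, -1.344132]
ρ-limits: (tanh -1.471224, tanh -1.344132) = (-0.900, -0.873)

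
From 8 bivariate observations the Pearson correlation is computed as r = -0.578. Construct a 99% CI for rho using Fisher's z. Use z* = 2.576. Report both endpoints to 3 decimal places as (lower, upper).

z_r = atanh(-0.578) = -0.659454;  SE = 1/√(n−3) = 1/√5 = 0.447214
z-limits: -0.659454 ± 2.576·0.447214 = -0.659454 ± 1.152023 = [-1.811477, 0.492569]
ρ-limits: (tanh -1.811477, tanh 0.492569) = (-0.948, 0.456)

(-0.948, 0.456)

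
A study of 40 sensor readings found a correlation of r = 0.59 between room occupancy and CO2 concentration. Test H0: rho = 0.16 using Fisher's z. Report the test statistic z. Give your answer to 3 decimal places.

Fisher z: atanh(0.59) = 0.677666, atanh(0.16) = 0.161387
z = (z_r − z_0)·√(n−3) = (0.677666 − 0.161387)·√37 = 0.516279 · 6.082763 = 3.140

3.140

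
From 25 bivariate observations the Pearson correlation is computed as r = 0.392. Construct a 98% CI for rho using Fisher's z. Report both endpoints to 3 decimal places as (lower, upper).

z_r = atanh(0.392) = 0.414161;  SE = 1/√(n−3) = 1/√22 = 0.213201
z-limits: 0.414161 ± 2.326·0.213201 = 0.414161 ± 0.495906 = [-0.081745, 0.910067]
ρ-limits: (tanh -0.081745, tanh 0.910067) = (-0.082, 0.721)

(-0.082, 0.721)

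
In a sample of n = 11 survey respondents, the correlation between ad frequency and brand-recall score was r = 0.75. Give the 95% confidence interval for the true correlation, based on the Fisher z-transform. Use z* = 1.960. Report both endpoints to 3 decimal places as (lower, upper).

(0.273, 0.931)

z_r = atanh(0.75) = 0.972955;  SE = 1/√(n−3) = 1/√8 = 0.353553
z-limits: 0.972955 ± 1.960·0.353553 = 0.972955 ± 0.692964 = [0.279991, 1.665919]
ρ-limits: (tanh 0.279991, tanh 1.665919) = (0.273, 0.931)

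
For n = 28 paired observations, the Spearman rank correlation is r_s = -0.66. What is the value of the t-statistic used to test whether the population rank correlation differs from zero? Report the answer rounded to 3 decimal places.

-4.480

t = r_s·√(n−2) / √(1−r_s²) with r_s = -0.66, n = 28
  = -0.66·√26 / √(1 − 0.4356)
  = -0.66·5.099020 / 0.751266
  = -3.365353 / 0.751266 = -4.480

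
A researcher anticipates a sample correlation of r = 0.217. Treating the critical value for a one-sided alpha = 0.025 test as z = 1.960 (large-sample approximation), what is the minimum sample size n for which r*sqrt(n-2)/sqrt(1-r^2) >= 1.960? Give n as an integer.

80

r√(n−2)/√(1−r²) ≥ 1.960  ⇔  n−2 ≥ (1.960)²·(1−r²)/r²
(1−r²)/r² = (1−0.047089)/0.047089 = 20.2364
n ≥ 2 + 3.8416·20.2364 = 2 + 77.7402 = 79.7402
⌈79.7402⌉ = 80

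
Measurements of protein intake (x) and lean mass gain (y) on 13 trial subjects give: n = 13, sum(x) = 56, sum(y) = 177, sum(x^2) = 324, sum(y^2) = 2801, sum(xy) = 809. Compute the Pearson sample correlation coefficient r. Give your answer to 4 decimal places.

0.2587

Numerator: nΣxy − (Σx)(Σy) = 13·809 − (56)(177) = 605
Denominator: √[(nΣx²−(Σx)²)(nΣy²−(Σy)²)]
  nΣx²−(Σx)² = 13·324 − 3136 = 1076;  nΣy²−(Σy)² = 13·2801 − 31329 = 5084
  √(1076·5084) = √5470384 = 2338.8852
r = 605 / 2338.8852 = 0.2587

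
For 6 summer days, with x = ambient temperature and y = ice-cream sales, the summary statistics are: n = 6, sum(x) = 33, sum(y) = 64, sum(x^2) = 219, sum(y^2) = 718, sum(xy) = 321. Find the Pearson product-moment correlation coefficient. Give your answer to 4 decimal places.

Numerator: nΣxy − (Σx)(Σy) = 6·321 − (33)(64) = -186
Denominator: √[(nΣx²−(Σx)²)(nΣy²−(Σy)²)]
  nΣx²−(Σx)² = 6·219 − 1089 = 225;  nΣy²−(Σy)² = 6·718 − 4096 = 212
  √(225·212) = √47700 = 218.4033
r = -186 / 218.4033 = -0.8516

-0.8516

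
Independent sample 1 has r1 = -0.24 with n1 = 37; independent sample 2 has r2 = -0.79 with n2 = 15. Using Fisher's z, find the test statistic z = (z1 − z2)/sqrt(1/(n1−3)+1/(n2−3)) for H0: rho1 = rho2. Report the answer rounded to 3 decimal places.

z1 = atanh(-0.24) = -0.244774,  z2 = atanh(-0.79) = -1.071432
SE = √(1/(n1−3) + 1/(n2−3)) = √(1/34 + 1/12) = √(0.0294118 + 0.0833333) = √0.1127451 = 0.335775
z = (z1 − z2)/SE = (-0.244774 − (-1.071432)) / 0.335775 = 0.826658 / 0.335775 = 2.462

2.462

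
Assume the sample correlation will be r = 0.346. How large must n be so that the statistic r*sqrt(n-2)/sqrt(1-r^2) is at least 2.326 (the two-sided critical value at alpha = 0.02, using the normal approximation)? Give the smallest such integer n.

42

r√(n−2)/√(1−r²) ≥ 2.326  ⇔  n−2 ≥ (2.326)²·(1−r²)/r²
(1−r²)/r² = (1−0.119716)/0.119716 = 7.3531
n ≥ 2 + 5.410276·7.3531 = 2 + 39.7823 = 41.7823
⌈41.7823⌉ = 42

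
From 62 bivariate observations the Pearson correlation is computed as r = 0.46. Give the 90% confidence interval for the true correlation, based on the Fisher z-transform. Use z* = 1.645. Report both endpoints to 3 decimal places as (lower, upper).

(0.276, 0.612)

Fisher z: z_r = atanh(r) = ½·ln((1+0.46)/(1−0.46)) = 0.497311
SE(z) = 1/√(n−3) = 1/√59 = 0.130189
90% ⇒ z* = 1.645; margin = 1.645·0.130189 = 0.214161
CI on z-scale: (0.283150, 0.711472)
Back-transform: tanh(0.283150) = 0.275818, tanh(0.711472) = 0.611599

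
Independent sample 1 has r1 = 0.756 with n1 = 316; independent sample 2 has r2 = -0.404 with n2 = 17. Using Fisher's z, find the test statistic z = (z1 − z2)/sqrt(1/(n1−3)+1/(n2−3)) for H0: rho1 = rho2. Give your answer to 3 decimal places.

Fisher z-transforms: z1 = atanh(0.756) = 0.986813, z2 = atanh(-0.404) = -0.428420; difference d = 1.415233
Var(d) = 1/313 + 1/14 = 0.0031949 + 0.0714286 = 0.0746235
z = d/√Var(d) = 1.415233 / √0.0746235 = 1.415233 / 0.273173 = 5.181

5.181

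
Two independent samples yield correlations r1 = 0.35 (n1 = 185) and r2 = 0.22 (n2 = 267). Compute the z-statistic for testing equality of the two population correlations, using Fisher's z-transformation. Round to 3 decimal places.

Fisher z-transforms: z1 = atanh(0.35) = 0.365444, z2 = atanh(0.22) = 0.223656; difference d = 0.141788
Var(d) = 1/182 + 1/264 = 0.0054945 + 0.0037879 = 0.0092824
z = d/√Var(d) = 0.141788 / √0.0092824 = 0.141788 / 0.096345 = 1.472

1.472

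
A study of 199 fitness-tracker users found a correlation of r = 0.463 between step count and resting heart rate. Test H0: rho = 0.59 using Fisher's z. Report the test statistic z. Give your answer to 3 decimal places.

-2.472

z_r = atanh(0.463) = 0.501123,  z_0 = atanh(0.59) = 0.677666
SE = 1/√(n−3) = 1/√196 = 0.071429
z = (z_r − z_0)/SE = (0.501123 − 0.677666) / 0.071429 = -0.176543 / 0.071429 = -2.472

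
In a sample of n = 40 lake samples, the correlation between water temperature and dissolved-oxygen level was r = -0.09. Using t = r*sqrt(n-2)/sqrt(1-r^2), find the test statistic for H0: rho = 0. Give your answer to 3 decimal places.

-0.557

1 − r² = 1 − 0.0081 = 0.9919;  √(1−r²) = 0.995942
√(n−2) = √38 = 6.164414
t = r·√(n−2)/√(1−r²) = -0.09 · 6.164414 / 0.995942 = -0.557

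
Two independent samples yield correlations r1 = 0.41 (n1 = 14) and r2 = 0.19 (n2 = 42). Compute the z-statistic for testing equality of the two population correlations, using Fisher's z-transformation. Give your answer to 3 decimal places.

Fisher z-transforms: z1 = atanh(0.41) = 0.435611, z2 = atanh(0.19) = 0.192337; difference d = 0.243274
Var(d) = 1/11 + 1/39 = 0.0909091 + 0.0256410 = 0.1165501
z = d/√Var(d) = 0.243274 / √0.1165501 = 0.243274 / 0.341394 = 0.713

0.713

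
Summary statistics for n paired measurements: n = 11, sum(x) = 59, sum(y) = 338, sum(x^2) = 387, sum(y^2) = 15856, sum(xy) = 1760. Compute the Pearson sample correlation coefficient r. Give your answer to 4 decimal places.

-0.0852

S_xy = nΣxy − ΣxΣy = 11·1760 − 59·338 = 19360 − 19942 = -582
S_xx = nΣx² − (Σx)² = 11·387 − 59² = 4257 − 3481 = 776
S_yy = nΣy² − (Σy)² = 11·15856 − 338² = 174416 − 114244 = 60172
r = S_xy / √(S_xx·S_yy) = -582 / √(776·60172) = -582 / √46693472 = -582 / 6833.2622 = -0.0852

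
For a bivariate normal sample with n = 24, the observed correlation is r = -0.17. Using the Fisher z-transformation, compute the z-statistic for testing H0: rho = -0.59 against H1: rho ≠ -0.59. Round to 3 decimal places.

2.319

Fisher z: atanh(-0.17) = -0.171667, atanh(-0.59) = -0.677666
z = (z_r − z_0)·√(n−3) = (-0.171667 − (-0.677666))·√21 = 0.505999 · 4.582576 = 2.319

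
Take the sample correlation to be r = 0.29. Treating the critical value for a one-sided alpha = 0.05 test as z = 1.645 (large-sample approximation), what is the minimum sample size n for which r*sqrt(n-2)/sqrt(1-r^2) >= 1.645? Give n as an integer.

32

r√(n−2)/√(1−r²) ≥ 1.645  ⇔  n−2 ≥ (1.645)²·(1−r²)/r²
(1−r²)/r² = (1−0.0841)/0.0841 = 10.8906
n ≥ 2 + 2.706025·10.8906 = 2 + 29.4702 = 31.4702
⌈31.4702⌉ = 32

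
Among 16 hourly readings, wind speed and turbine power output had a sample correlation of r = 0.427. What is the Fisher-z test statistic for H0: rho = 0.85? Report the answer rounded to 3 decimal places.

z_r = atanh(0.427) = 0.456222,  z_0 = atanh(0.85) = 1.256153
SE = 1/√(n−3) = 1/√13 = 0.277350
z = (z_r − z_0)/SE = (0.456222 − 1.256153) / 0.277350 = -0.799931 / 0.277350 = -2.884

-2.884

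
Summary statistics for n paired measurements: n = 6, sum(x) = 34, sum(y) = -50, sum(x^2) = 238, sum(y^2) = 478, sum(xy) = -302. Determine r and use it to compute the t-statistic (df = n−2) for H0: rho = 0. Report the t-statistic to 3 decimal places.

-0.757

Numerator: nΣxy − (Σx)(Σy) = 6·(-302) − (34)(-50) = -112
Denominator: √[(nΣx²−(Σx)²)(nΣy²−(Σy)²)]
  nΣx²−(Σx)² = 6·238 − 1156 = 272;  nΣy²−(Σy)² = 6·478 − 2500 = 368
  √(272·368) = √100096 = 316.3795
r = -112 / 316.3795 = -0.3540
t = r·√(n−2)/√(1−r²) = -0.3540·√4 / √(1−0.125316) = -0.708000 / 0.935245 = -0.757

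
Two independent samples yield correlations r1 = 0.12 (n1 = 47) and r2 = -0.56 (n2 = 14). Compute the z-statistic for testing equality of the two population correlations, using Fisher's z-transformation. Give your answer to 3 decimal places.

2.235

Fisher z-transforms: z1 = atanh(0.12) = 0.120581, z2 = atanh(-0.56) = -0.632833; difference d = 0.753414
Var(d) = 1/44 + 1/11 = 0.0227273 + 0.0909091 = 0.1136364
z = d/√Var(d) = 0.753414 / √0.1136364 = 0.753414 / 0.337100 = 2.235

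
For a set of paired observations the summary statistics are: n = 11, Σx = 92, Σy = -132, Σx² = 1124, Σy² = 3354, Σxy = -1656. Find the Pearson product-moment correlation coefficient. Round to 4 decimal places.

-0.6968

Numerator: nΣxy − (Σx)(Σy) = 11·(-1656) − (92)(-132) = -6072
Denominator: √[(nΣx²−(Σx)²)(nΣy²−(Σy)²)]
  nΣx²−(Σx)² = 11·1124 − 8464 = 3900;  nΣy²−(Σy)² = 11·3354 − 17424 = 19470
  √(3900·19470) = √75933000 = 8713.9543
r = -6072 / 8713.9543 = -0.6968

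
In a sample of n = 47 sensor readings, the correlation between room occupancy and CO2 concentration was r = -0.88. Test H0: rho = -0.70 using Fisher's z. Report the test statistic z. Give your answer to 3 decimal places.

Fisher z: atanh(-0.88) = -1.375768, atanh(-0.70) = -0.867301
z = (z_r − z_0)·√(n−3) = (-1.375768 − (-0.867301))·√44 = -0.508467 · 6.633250 = -3.373

-3.373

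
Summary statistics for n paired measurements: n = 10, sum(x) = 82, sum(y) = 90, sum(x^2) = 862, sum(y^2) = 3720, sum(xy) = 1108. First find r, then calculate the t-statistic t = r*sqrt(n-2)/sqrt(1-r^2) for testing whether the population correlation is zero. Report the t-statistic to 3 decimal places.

1.625

Numerator: nΣxy − (Σx)(Σy) = 10·1108 − (82)(90) = 3700
Denominator: √[(nΣx²−(Σx)²)(nΣy²−(Σy)²)]
  nΣx²−(Σx)² = 10·862 − 6724 = 1896;  nΣy²−(Σy)² = 10·3720 − 8100 = 29100
  √(1896·29100) = √55173600 = 7427.8934
r = 3700 / 7427.8934 = 0.4981
t = r·√(n−2)/√(1−r²) = 0.4981·√8 / √(1−0.248104) = 1.408840 / 0.867119 = 1.625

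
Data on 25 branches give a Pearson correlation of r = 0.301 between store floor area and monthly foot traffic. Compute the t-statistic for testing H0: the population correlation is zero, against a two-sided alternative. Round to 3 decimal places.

1 − r² = 1 − 0.090601 = 0.909399;  √(1−r²) = 0.953624
√(n−2) = √23 = 4.795832
t = r·√(n−2)/√(1−r²) = 0.301 · 4.795832 / 0.953624 = 1.514

1.514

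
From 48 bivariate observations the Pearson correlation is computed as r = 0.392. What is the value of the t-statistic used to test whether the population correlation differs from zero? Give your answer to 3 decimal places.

2.890

1 − r² = 1 − 0.153664 = 0.846336;  √(1−r²) = 0.919965
√(n−2) = √46 = 6.782330
t = r·√(n−2)/√(1−r²) = 0.392 · 6.782330 / 0.919965 = 2.890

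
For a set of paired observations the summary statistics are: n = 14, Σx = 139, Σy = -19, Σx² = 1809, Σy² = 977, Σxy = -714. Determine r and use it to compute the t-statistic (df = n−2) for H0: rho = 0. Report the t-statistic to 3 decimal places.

-5.009

Numerator: nΣxy − (Σx)(Σy) = 14·(-714) − (139)(-19) = -7355
Denominator: √[(nΣx²−(Σx)²)(nΣy²−(Σy)²)]
  nΣx²−(Σx)² = 14·1809 − 19321 = 6005;  nΣy²−(Σy)² = 14·977 − 361 = 13317
  √(6005·13317) = √79968585 = 8942.5156
r = -7355 / 8942.5156 = -0.8225
t = r·√(n−2)/√(1−r²) = -0.8225·√12 / √(1−0.676506) = -2.849224 / 0.568765 = -5.009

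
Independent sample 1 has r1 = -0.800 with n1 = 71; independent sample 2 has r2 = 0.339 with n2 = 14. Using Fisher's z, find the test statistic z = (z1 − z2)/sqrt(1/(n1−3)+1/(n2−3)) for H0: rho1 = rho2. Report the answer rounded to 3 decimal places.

-4.467

z1 = atanh(-0.800) = -1.098612,  z2 = atanh(0.339) = 0.352962
SE = √(1/(n1−3) + 1/(n2−3)) = √(1/68 + 1/11) = √(0.0147059 + 0.0909091) = √0.1056150 = 0.324985
z = (z1 − z2)/SE = (-1.098612 − 0.352962) / 0.324985 = -1.451574 / 0.324985 = -4.467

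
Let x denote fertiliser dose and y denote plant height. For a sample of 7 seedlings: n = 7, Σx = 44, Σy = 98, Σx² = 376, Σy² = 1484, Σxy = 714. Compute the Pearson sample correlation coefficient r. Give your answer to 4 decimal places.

0.9287

S_xy = nΣxy − ΣxΣy = 7·714 − 44·98 = 4998 − 4312 = 686
S_xx = nΣx² − (Σx)² = 7·376 − 44² = 2632 − 1936 = 696
S_yy = nΣy² − (Σy)² = 7·1484 − 98² = 10388 − 9604 = 784
r = S_xy / √(S_xx·S_yy) = 686 / √(696·784) = 686 / √545664 = 686 / 738.6907 = 0.9287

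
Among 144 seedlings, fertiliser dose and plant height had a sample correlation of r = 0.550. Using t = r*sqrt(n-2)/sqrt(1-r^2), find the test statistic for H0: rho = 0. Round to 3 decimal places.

t = r·√(n−2) / √(1−r²) with r = 0.550, n = 144
  = 0.550·√142 / √(1 − 0.302500)
  = 0.550·11.916375 / 0.835165
  = 6.554006 / 0.835165 = 7.848

7.848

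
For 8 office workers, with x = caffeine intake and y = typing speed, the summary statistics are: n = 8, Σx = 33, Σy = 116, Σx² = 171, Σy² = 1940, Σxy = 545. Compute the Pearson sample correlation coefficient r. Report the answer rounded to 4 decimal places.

0.7011

S_xy = nΣxy − ΣxΣy = 8·545 − 33·116 = 4360 − 3828 = 532
S_xx = nΣx² − (Σx)² = 8·171 − 33² = 1368 − 1089 = 279
S_yy = nΣy² − (Σy)² = 8·1940 − 116² = 15520 − 13456 = 2064
r = S_xy / √(S_xx·S_yy) = 532 / √(279·2064) = 532 / √575856 = 532 / 758.8518 = 0.7011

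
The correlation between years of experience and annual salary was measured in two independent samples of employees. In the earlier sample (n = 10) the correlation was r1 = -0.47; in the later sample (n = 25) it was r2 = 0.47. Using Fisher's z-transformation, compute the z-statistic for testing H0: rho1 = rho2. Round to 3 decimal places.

-2.351

z1 = atanh(-0.47) = -0.510070,  z2 = atanh(0.47) = 0.510070
SE = √(1/(n1−3) + 1/(n2−3)) = √(1/7 + 1/22) = √(0.1428571 + 0.0454545) = √0.1883116 = 0.433949
z = (z1 − z2)/SE = (-0.510070 − 0.510070) / 0.433949 = -1.020140 / 0.433949 = -2.351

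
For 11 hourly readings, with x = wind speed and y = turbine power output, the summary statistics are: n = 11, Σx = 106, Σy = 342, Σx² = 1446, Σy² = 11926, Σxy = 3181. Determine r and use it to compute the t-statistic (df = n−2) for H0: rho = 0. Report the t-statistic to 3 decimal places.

S_xy = nΣxy − ΣxΣy = 11·3181 − 106·342 = 34991 − 36252 = -1261
S_xx = nΣx² − (Σx)² = 11·1446 − 106² = 15906 − 11236 = 4670
S_yy = nΣy² − (Σy)² = 11·11926 − 342² = 131186 − 116964 = 14222
r = S_xy / √(S_xx·S_yy) = -1261 / √(4670·14222) = -1261 / √66416740 = -1261 / 8149.6466 = -0.1547
t = r·√(n−2)/√(1−r²) = -0.1547·√9 / √(1−0.023932) = -0.464100 / 0.987962 = -0.470

-0.470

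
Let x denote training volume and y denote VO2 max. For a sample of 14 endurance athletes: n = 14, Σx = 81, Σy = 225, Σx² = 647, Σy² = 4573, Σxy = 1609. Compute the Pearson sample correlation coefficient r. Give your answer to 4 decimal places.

Numerator: nΣxy − (Σx)(Σy) = 14·1609 − (81)(225) = 4301
Denominator: √[(nΣx²−(Σx)²)(nΣy²−(Σy)²)]
  nΣx²−(Σx)² = 14·647 − 6561 = 2497;  nΣy²−(Σy)² = 14·4573 − 50625 = 13397
  √(2497·13397) = √33452309 = 5783.7971
r = 4301 / 5783.7971 = 0.7436

0.7436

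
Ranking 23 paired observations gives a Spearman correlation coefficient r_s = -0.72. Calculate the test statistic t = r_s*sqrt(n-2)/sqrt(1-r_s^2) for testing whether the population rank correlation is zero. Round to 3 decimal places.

t = r_s·√(n−2) / √(1−r_s²) with r_s = -0.72, n = 23
  = -0.72·√21 / √(1 − 0.5184)
  = -0.72·4.582576 / 0.693974
  = -3.299455 / 0.693974 = -4.754

-4.754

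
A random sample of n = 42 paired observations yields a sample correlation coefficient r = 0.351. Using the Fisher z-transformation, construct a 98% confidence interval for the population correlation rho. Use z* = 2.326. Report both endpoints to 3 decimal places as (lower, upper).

(-0.006, 0.629)

Fisher z: z_r = atanh(r) = ½·ln((1+0.351)/(1−0.351)) = 0.366584
SE(z) = 1/√(n−3) = 1/√39 = 0.160128
98% ⇒ z* = 2.326; margin = 2.326·0.160128 = 0.372458
CI on z-scale: (-0.005874, 0.739042)
Back-transform: tanh(-0.005874) = -0.005874, tanh(0.739042) = 0.628566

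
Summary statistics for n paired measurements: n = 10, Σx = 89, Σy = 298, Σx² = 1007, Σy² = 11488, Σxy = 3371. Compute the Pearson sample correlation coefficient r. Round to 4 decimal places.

0.9602

S_xy = nΣxy − ΣxΣy = 10·3371 − 89·298 = 33710 − 26522 = 7188
S_xx = nΣx² − (Σx)² = 10·1007 − 89² = 10070 − 7921 = 2149
S_yy = nΣy² − (Σy)² = 10·11488 − 298² = 114880 − 88804 = 26076
r = S_xy / √(S_xx·S_yy) = 7188 / √(2149·26076) = 7188 / √56037324 = 7188 / 7485.8082 = 0.9602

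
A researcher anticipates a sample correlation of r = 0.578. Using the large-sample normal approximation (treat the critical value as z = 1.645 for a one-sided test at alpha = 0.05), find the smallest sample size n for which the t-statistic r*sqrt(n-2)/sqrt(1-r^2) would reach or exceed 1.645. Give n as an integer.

8

Need r·√(n−2)/√(1−r²) ≥ 1.645
√(n−2) ≥ 1.645·√(1−0.334084) / 0.578 = 1.645·0.816037 / 0.578 = 2.3225
n−2 ≥ 5.3940  ⇒  n ≥ 7.3940
Smallest integer n = 8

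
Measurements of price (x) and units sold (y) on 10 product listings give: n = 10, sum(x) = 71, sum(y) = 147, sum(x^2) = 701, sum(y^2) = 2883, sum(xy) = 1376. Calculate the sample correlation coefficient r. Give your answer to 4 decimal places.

S_xy = nΣxy − ΣxΣy = 10·1376 − 71·147 = 13760 − 10437 = 3323
S_xx = nΣx² − (Σx)² = 10·701 − 71² = 7010 − 5041 = 1969
S_yy = nΣy² − (Σy)² = 10·2883 − 147² = 28830 − 21609 = 7221
r = S_xy / √(S_xx·S_yy) = 3323 / √(1969·7221) = 3323 / √14218149 = 3323 / 3770.6961 = 0.8813

0.8813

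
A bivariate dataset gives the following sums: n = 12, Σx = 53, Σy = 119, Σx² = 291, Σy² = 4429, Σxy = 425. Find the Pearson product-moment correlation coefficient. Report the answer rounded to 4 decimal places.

S_xy = nΣxy − ΣxΣy = 12·425 − 53·119 = 5100 − 6307 = -1207
S_xx = nΣx² − (Σx)² = 12·291 − 53² = 3492 − 2809 = 683
S_yy = nΣy² − (Σy)² = 12·4429 − 119² = 53148 − 14161 = 38987
r = S_xy / √(S_xx·S_yy) = -1207 / √(683·38987) = -1207 / √26628121 = -1207 / 5160.2443 = -0.2339

-0.2339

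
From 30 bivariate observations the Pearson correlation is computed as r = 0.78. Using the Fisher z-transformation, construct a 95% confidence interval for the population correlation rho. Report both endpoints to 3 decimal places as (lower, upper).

(0.584, 0.890)

Fisher z: z_r = atanh(r) = ½·ln((1+0.78)/(1−0.78)) = 1.045371
SE(z) = 1/√(n−3) = 1/√27 = 0.192450
95% ⇒ z* = 1.960; margin = 1.960·0.192450 = 0.377202
CI on z-scale: (0.668169, 1.422573)
Back-transform: tanh(0.668169) = 0.583774, tanh(1.422573) = 0.890134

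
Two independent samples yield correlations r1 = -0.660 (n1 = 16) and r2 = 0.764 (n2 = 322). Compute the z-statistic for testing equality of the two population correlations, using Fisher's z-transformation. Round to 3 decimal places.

-6.357

z1 = atanh(-0.660) = -0.792814,  z2 = atanh(0.764) = 1.005754
SE = √(1/(n1−3) + 1/(n2−3)) = √(1/13 + 1/319) = √(0.0769231 + 0.0031348) = √0.0800579 = 0.282945
z = (z1 − z2)/SE = (-0.792814 − 1.005754) / 0.282945 = -1.798568 / 0.282945 = -6.357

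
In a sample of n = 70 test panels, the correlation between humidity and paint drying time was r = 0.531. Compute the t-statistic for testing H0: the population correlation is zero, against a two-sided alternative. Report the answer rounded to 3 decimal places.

5.167

t = r·√(n−2) / √(1−r²) with r = 0.531, n = 70
  = 0.531·√68 / √(1 − 0.281961)
  = 0.531·8.246211 / 0.847372
  = 4.378738 / 0.847372 = 5.167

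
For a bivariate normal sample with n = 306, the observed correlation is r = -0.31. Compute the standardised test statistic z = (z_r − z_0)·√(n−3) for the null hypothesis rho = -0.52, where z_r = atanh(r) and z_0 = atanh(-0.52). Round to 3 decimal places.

4.453

z_r = atanh(-0.31) = -0.320545,  z_0 = atanh(-0.52) = -0.576340
SE = 1/√(n−3) = 1/√303 = 0.057448
z = (z_r − z_0)/SE = (-0.320545 − (-0.576340)) / 0.057448 = 0.255795 / 0.057448 = 4.453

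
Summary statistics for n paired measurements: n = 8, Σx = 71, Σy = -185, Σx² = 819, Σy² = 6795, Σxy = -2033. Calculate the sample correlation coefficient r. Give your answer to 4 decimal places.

Numerator: nΣxy − (Σx)(Σy) = 8·(-2033) − (71)(-185) = -3129
Denominator: √[(nΣx²−(Σx)²)(nΣy²−(Σy)²)]
  nΣx²−(Σx)² = 8·819 − 5041 = 1511;  nΣy²−(Σy)² = 8·6795 − 34225 = 20135
  √(1511·20135) = √30423985 = 5515.7941
r = -3129 / 5515.7941 = -0.5673

-0.5673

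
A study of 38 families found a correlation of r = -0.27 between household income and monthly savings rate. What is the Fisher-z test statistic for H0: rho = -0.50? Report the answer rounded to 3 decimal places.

1.612

z_r = atanh(-0.27) = -0.276864,  z_0 = atanh(-0.50) = -0.549306
SE = 1/√(n−3) = 1/√35 = 0.169031
z = (z_r − z_0)/SE = (-0.276864 − (-0.549306)) / 0.169031 = 0.272442 / 0.169031 = 1.612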